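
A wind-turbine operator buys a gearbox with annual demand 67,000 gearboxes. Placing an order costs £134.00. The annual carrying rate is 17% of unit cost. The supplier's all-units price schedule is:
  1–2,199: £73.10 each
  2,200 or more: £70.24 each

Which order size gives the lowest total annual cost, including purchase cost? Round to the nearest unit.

Holding cost per unit per year at price C is H = 0.17·C.
Evaluate total cost at each tier's feasible EOQ or, if the EOQ is below the tier, at the tier's minimum quantity.
EOQ at £73.10 = 1202.0 (feasible in tier 1): TC = 67,000×£73.10 + (67,000/1202.0)×134 + (1202.0/2)×0.17×£73.10 = £4,912,637.84.
EOQ at £70.24 = 1226.3 < 2200, so use break Q=2200: TC = 67,000×£70.24 + (67,000/2200.0)×134 + (2200.0/2)×0.17×£70.24 = £4,723,295.79.
Lowest total cost is £4,723,295.79 at Q = 2200.0.

Q* ≈ 2,200 gearboxes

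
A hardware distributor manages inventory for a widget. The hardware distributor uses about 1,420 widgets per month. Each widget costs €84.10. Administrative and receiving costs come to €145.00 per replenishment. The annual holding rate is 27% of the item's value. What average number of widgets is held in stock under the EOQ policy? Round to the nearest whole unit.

Annual demand D = 1,420 × 12 = 17,040.
Holding cost H = 0.27 × €84.10 = €22.7070 per unit per year.
EOQ = √(2DS/H) = √(2 × 17,040 × 145 / 22.707) ≈ 466.50.
Average inventory = Q*/2 ≈ 466.50 / 2 = 233.251.

Average inventory ≈ 233 widgets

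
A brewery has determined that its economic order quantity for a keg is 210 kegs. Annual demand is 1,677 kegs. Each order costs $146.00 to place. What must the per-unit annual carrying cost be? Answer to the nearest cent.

Squaring Q* = √(2DS/H) gives Q*² = 2DS/H.
From Q* = √(2DS/H): H = 2DS / Q*² = 2 × 1,677 × 146 / 210² = 11.1039.

H ≈ $11.10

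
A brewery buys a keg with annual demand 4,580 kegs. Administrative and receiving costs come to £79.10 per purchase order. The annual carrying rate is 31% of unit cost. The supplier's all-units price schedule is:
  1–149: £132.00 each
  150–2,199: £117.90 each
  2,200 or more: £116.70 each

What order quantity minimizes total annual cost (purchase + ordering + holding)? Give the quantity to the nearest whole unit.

Q* ≈ 150 kegs

Holding cost per unit per year at price C is H = 0.31·C.
Evaluate total cost at each tier's feasible EOQ or, if the EOQ is below the tier, at the tier's minimum quantity.
EOQ at £132.00 = 133.1 (feasible in tier 1): TC = 4,580×£132.00 + (4,580/133.1)×79.1 + (133.1/2)×0.31×£132.00 = £610,005.07.
EOQ at £117.90 = 140.8 < 150, so use break Q=150: TC = 4,580×£117.90 + (4,580/150.0)×79.1 + (150.0/2)×0.31×£117.90 = £545,138.36.
EOQ at £116.70 = 141.5 < 2200, so use break Q=2200: TC = 4,580×£116.70 + (4,580/2200.0)×79.1 + (2200.0/2)×0.31×£116.70 = £574,445.37.
Lowest total cost is £545,138.36 at Q = 150.0.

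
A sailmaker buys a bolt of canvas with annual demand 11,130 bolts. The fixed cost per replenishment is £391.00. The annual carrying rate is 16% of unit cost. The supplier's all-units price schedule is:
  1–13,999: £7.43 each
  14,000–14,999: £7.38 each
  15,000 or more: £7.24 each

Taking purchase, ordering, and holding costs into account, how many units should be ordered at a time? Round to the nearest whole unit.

Q* ≈ 2,706 bolts

Holding cost per unit per year at price C is H = 0.16·C.
Candidates are each tier's EOQ (if it falls in that tier) and each price-break quantity.
EOQ at £7.43 = 2705.8 (feasible in tier 1): TC = 11,130×£7.43 + (11,130/2705.8)×391 + (2705.8/2)×0.16×£7.43 = £85,912.56.
EOQ at £7.38 = 2715.0 < 14000, so use break Q=14000: TC = 11,130×£7.38 + (11,130/14000.0)×391 + (14000.0/2)×0.16×£7.38 = £90,715.85.
EOQ at £7.24 = 2741.1 < 15000, so use break Q=15000: TC = 11,130×£7.24 + (11,130/15000.0)×391 + (15000.0/2)×0.16×£7.24 = £89,559.32.
Lowest total cost is £85,912.56 at Q = 2705.8.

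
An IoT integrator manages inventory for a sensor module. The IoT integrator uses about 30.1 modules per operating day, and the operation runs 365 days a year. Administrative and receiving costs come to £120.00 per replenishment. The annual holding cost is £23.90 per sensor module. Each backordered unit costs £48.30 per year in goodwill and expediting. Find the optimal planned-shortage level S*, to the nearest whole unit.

Annual demand D = 30.1 × 365 = 10,986.5.
With planned backorders, Q* = √(2DS/H) · √((H+B)/B).
√(2DS/H) = √(2 × 10,986.5 × 120 / 23.9) = 332.152.
√((H+B)/B) = √((23.9+48.3)/48.3) = 1.2226.
Q* ≈ 406.098.
S* = Q* · H/(H+B) = 406.098 × 23.9/72.2 ≈ 134.429.

S* ≈ 134 modules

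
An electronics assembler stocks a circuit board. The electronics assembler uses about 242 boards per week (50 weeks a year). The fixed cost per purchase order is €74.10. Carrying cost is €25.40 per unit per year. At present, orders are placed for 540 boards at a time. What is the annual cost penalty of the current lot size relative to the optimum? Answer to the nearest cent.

Extra cost ≈ €1,769.48 per year

Annual demand D = 242 × 50 = 12,100.
EOQ = √(2DS/H) = √(2 × 12,100 × 74.1 / 25.4) ≈ 265.71.
Cost at Q* = (D/Q*)S + (Q*/2)H = √(2DSH) ≈ €6,748.91.
Cost at Q = 540: (12,100/540)×74.1 + (540/2)×25.4 = €1,660.39 + €6,858.00 = €8,518.39.
Excess = €8,518.39 − €6,748.91 = €1,769.48.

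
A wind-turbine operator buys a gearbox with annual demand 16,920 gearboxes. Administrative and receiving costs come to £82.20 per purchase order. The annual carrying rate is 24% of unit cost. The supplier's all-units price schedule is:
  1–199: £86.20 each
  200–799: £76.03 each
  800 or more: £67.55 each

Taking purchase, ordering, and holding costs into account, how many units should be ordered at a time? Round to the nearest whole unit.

Q* ≈ 800 gearboxes

Holding cost per unit per year at price C is H = 0.24·C.
Evaluate total cost at each tier's feasible EOQ or, if the EOQ is below the tier, at the tier's minimum quantity.
Tier 1 (£86.20): EOQ = 366.7 exceeds tier's upper bound 199, so this tier is dominated.
EOQ at £76.03 = 390.4 (feasible in tier 2): TC = 16,920×£76.03 + (16,920/390.4)×82.2 + (390.4/2)×0.24×£76.03 = £1,293,552.01.
EOQ at £67.55 = 414.2 < 800, so use break Q=800: TC = 16,920×£67.55 + (16,920/800.0)×82.2 + (800.0/2)×0.24×£67.55 = £1,151,169.33.
Lowest total cost is £1,151,169.33 at Q = 800.0.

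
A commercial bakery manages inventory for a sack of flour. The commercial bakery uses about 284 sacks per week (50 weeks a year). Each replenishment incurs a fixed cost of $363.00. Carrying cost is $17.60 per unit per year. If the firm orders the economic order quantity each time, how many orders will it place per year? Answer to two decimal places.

Annual demand D = 284 × 50 = 14,200.
The optimal lot size = √(2DS/H) = √(2 × 14,200 × 363 / 17.6) ≈ 765.34.
Orders per year = D / Q* = 14,200 / 765.34 ≈ 18.554.

N ≈ 18.55 orders per year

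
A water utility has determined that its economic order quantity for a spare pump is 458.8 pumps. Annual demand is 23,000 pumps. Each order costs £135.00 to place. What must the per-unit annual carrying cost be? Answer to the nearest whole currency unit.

Squaring Q* = √(2DS/H) gives Q*² = 2DS/H.
From Q* = √(2DS/H): H = 2DS / Q*² = 2 × 23,000 × 135 / 458.8² = 29.5015.

H ≈ £30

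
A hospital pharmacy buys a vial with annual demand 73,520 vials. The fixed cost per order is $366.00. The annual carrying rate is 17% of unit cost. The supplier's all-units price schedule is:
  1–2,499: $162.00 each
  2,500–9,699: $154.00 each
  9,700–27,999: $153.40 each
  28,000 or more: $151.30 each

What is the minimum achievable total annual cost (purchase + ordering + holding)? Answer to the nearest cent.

Holding cost per unit per year at price C is H = 0.17·C.
Evaluate total cost at each tier's feasible EOQ or, if the EOQ is below the tier, at the tier's minimum quantity.
EOQ at $162.00 = 1397.9 (feasible in tier 1): TC = 73,520×$162.00 + (73,520/1397.9)×366 + (1397.9/2)×0.17×$162.00 = $11,948,738.19.
EOQ at $154.00 = 1433.8 < 2500, so use break Q=2500: TC = 73,520×$154.00 + (73,520/2500.0)×366 + (2500.0/2)×0.17×$154.00 = $11,365,568.33.
EOQ at $153.40 = 1436.6 < 9700, so use break Q=9700: TC = 73,520×$153.40 + (73,520/9700.0)×366 + (9700.0/2)×0.17×$153.40 = $11,407,220.35.
EOQ at $151.30 = 1446.5 < 28000, so use break Q=28000: TC = 73,520×$151.30 + (73,520/28000.0)×366 + (28000.0/2)×0.17×$151.30 = $11,484,631.01.
Lowest total cost among the candidates is at Q = 2500.0.

TC* ≈ $11,365,568.33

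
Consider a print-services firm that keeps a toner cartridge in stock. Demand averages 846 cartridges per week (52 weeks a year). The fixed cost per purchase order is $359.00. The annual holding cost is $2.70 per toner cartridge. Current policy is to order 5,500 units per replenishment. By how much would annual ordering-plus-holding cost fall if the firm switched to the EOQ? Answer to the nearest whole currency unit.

Annual demand D = 846 × 52 = 43,992.
EOQ = √(2DS/H) = √(2 × 43,992 × 359 / 2.7) ≈ 3420.32.
Cost at Q* = (D/Q*)S + (Q*/2)H = √(2DSH) ≈ $9,234.87.
Cost at Q = 5,500: (43,992/5,500)×359 + (5,500/2)×2.7 = $2,871.48 + $7,425.00 = $10,296.48.
Excess = $10,296.48 − $9,234.87 = $1,061.60.

Extra cost ≈ $1,062 per year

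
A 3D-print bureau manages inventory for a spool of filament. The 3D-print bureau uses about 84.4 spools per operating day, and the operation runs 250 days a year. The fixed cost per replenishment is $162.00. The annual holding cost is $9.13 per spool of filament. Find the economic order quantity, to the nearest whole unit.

Annual demand D = 84.4 × 250 = 21,100.
EOQ = √(2DS / H) = √(2 × 21,100 × 162 / 9.13).
= √(6,836,400 / 9.13) = √748,784.2278 ≈ 865.323.

Q* ≈ 865 spools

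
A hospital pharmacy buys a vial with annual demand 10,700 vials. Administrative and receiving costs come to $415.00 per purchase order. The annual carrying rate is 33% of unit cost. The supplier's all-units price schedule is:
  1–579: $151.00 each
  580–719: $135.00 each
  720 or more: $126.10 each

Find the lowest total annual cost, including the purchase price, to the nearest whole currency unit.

TC* ≈ $1,370,418

Holding cost per unit per year at price C is H = 0.33·C.
Evaluate total cost at each tier's feasible EOQ or, if the EOQ is below the tier, at the tier's minimum quantity.
EOQ at $151.00 = 422.2 (feasible in tier 1): TC = 10,700×$151.00 + (10,700/422.2)×415 + (422.2/2)×0.33×$151.00 = $1,636,736.64.
EOQ at $135.00 = 446.5 < 580, so use break Q=580: TC = 10,700×$135.00 + (10,700/580.0)×415 + (580.0/2)×0.33×$135.00 = $1,465,075.53.
EOQ at $126.10 = 462.0 < 720, so use break Q=720: TC = 10,700×$126.10 + (10,700/720.0)×415 + (720.0/2)×0.33×$126.10 = $1,370,418.04.
Lowest total cost among the candidates is at Q = 720.0.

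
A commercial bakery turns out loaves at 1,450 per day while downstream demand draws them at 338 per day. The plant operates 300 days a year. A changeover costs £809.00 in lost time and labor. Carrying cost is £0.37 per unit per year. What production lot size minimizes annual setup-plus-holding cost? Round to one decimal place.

Annual demand D = 338 × 300 = 101,400.
Production build-up factor (1 − d/p) = 1 − 338/1,450 = 0.7669.
Q* = √(2DS / (H(1 − d/p))) = √(2 × 101,400 × 809 / (0.37 × 0.7669)).
= √(164,065,200 / 0.2838) ≈ 24045.786.

Q* ≈ 24,045.8 loaves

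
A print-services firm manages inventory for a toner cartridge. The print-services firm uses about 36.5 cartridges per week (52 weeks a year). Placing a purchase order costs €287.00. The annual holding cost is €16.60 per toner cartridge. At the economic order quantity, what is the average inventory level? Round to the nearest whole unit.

Average inventory ≈ 128 cartridges

Annual demand D = 36.5 × 52 = 1,898.
EOQ = √(2DS/H) = √(2 × 1,898 × 287 / 16.6) ≈ 256.18.
Average inventory = Q*/2 ≈ 256.18 / 2 = 128.091.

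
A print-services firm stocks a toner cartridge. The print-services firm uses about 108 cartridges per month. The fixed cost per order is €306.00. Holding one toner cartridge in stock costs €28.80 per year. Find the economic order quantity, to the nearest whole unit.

Annual demand D = 108 × 12 = 1,296.
EOQ = √(2DS / H) = √(2 × 1,296 × 306 / 28.8).
= √(793,152 / 28.8) = √27,540 ≈ 165.952.

Q* ≈ 166 cartridges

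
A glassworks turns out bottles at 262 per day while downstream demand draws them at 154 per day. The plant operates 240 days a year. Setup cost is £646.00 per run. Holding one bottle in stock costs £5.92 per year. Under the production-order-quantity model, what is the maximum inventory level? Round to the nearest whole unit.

I_max ≈ 1,823 bottles

Annual demand D = 154 × 240 = 36,960.
Production build-up factor (1 − d/p) = 1 − 154/262 = 0.4122.
Q* = √(2DS / (H(1 − d/p))) = √(2 × 36,960 × 646 / (5.92 × 0.4122)).
= √(47,752,320 / 2.4403) ≈ 4423.593.
Maximum inventory = Q*(1 − d/p) = 4423.593 × 0.4122 ≈ 1823.466.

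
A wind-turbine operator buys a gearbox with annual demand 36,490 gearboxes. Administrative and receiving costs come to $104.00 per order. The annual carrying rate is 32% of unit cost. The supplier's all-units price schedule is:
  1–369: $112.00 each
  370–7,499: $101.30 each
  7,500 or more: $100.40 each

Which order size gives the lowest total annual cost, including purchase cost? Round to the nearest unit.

Q* ≈ 484 gearboxes

Holding cost per unit per year at price C is H = 0.32·C.
Candidates are each tier's EOQ (if it falls in that tier) and each price-break quantity.
Tier 1 ($112.00): EOQ = 460.2 exceeds tier's upper bound 369, so this tier is dominated.
EOQ at $101.30 = 483.9 (feasible in tier 2): TC = 36,490×$101.30 + (36,490/483.9)×104 + (483.9/2)×0.32×$101.30 = $3,712,122.50.
EOQ at $100.40 = 486.0 < 7500, so use break Q=7500: TC = 36,490×$100.40 + (36,490/7500.0)×104 + (7500.0/2)×0.32×$100.40 = $3,784,581.99.
Lowest total cost is $3,712,122.50 at Q = 483.9.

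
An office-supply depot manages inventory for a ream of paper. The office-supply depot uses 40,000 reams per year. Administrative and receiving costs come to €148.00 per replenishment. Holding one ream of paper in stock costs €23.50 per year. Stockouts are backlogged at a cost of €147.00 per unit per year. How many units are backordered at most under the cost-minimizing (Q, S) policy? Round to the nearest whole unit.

S* ≈ 105 reams

With planned backorders, Q* = √(2DS/H) · √((H+B)/B).
√(2DS/H) = √(2 × 40,000 × 148 / 23.5) = 709.810.
√((H+B)/B) = √((23.5+147)/147) = 1.0770.
Q* ≈ 764.444.
S* = Q* · H/(H+B) = 764.444 × 23.5/170.5 ≈ 105.363.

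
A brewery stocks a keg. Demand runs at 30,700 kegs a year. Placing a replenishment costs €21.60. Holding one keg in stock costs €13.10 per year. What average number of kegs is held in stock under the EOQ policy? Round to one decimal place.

EOQ = √(2DS/H) = √(2 × 30,700 × 21.6 / 13.1) ≈ 318.18.
Average inventory = Q*/2 ≈ 318.18 / 2 = 159.091.

Average inventory ≈ 159.1 kegs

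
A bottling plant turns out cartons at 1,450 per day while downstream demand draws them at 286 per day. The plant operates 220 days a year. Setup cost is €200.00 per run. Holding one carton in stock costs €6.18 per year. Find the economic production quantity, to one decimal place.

Q* ≈ 2,252.4 cartons

Annual demand D = 286 × 220 = 62,920.
Production build-up factor (1 − d/p) = 1 − 286/1,450 = 0.8028.
Q* = √(2DS / (H(1 − d/p))) = √(2 × 62,920 × 200 / (6.18 × 0.8028)).
= √(25,168,000 / 4.961) ≈ 2252.359.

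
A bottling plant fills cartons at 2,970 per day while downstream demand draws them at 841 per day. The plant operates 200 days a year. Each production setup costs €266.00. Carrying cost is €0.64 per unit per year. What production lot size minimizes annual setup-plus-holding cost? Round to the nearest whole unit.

Q* ≈ 13,966 cartons

Annual demand D = 841 × 200 = 168,200.
Production build-up factor (1 − d/p) = 1 − 841/2,970 = 0.7168.
Q* = √(2DS / (H(1 − d/p))) = √(2 × 168,200 × 266 / (0.64 × 0.7168)).
= √(89,482,400 / 0.4588) ≈ 13965.909.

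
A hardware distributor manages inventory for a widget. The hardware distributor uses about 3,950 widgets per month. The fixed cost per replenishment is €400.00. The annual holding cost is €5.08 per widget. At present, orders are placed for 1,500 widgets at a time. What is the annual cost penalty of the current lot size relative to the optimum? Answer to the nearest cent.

Annual demand D = 3,950 × 12 = 47,400.
EOQ = √(2DS/H) = √(2 × 47,400 × 400 / 5.08) ≈ 2732.14.
Cost at Q* = (D/Q*)S + (Q*/2)H = √(2DSH) ≈ €13,879.25.
Cost at Q = 1,500: (47,400/1,500)×400 + (1,500/2)×5.08 = €12,640.00 + €3,810.00 = €16,450.00.
Excess = €16,450.00 − €13,879.25 = €2,570.75.

Extra cost ≈ €2,570.75 per year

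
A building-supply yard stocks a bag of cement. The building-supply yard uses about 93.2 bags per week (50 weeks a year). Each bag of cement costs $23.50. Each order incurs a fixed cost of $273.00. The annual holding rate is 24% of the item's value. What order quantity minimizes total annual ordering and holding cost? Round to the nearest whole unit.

Q* ≈ 672 bags

Annual demand D = 93.2 × 50 = 4,660.
Holding cost H = 0.24 × $23.50 = $5.6400 per unit per year.
EOQ = √(2DS / H) = √(2 × 4,660 × 273 / 5.64).
= √(2,544,360 / 5.64) = √451,127.6596 ≈ 671.660.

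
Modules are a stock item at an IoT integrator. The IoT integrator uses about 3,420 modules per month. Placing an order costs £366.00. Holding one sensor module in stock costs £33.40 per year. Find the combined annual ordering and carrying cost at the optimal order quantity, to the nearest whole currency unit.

Annual demand D = 3,420 × 12 = 41,040.
Q* = √(2DS/H) = √(2 × 41,040 × 366 / 33.4) ≈ 948.39.
At Q*, ordering cost (D/Q*)S equals holding cost (Q*/2)H, each = √(DSH/2).
Minimum total = √(2DSH) = √(2 × 41,040 × 366 × 33.4) ≈ 31676.154.

TC* ≈ £31,676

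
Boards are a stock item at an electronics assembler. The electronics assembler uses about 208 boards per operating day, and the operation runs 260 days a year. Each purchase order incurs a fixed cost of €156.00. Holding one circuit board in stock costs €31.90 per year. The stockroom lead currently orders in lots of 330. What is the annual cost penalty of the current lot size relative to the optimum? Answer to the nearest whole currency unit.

Annual demand D = 208 × 260 = 54,080.
EOQ = √(2DS/H) = √(2 × 54,080 × 156 / 31.9) ≈ 727.28.
Cost at Q* = (D/Q*)S + (Q*/2)H = √(2DSH) ≈ €23,200.16.
Cost at Q = 330: (54,080/330)×156 + (330/2)×31.9 = €25,565.09 + €5,263.50 = €30,828.59.
Excess = €30,828.59 − €23,200.16 = €7,628.43.

Extra cost ≈ €7,628 per year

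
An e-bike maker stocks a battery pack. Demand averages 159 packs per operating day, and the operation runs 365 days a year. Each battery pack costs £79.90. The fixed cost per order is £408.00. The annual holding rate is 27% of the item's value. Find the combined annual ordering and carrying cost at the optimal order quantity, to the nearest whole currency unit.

Annual demand D = 159 × 365 = 58,035.
Holding cost H = 0.27 × £79.90 = £21.5730 per unit per year.
Q* = √(2DS/H) = √(2 × 58,035 × 408 / 21.573) ≈ 1481.61.
At the optimum the two cost components are equal, so total cost = 2·(Q*/2)H = Q*·H.
Minimum total = √(2DSH) = √(2 × 58,035 × 408 × 21.573) ≈ 31962.839.

TC* ≈ £31,963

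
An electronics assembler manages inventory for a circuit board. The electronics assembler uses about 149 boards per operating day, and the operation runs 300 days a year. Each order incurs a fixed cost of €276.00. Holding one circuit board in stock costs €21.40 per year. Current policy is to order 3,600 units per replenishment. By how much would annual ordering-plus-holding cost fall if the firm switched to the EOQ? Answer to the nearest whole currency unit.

Annual demand D = 149 × 300 = 44,700.
EOQ = √(2DS/H) = √(2 × 44,700 × 276 / 21.4) ≈ 1073.78.
Cost at Q* = (D/Q*)S + (Q*/2)H = √(2DSH) ≈ €22,978.95.
Cost at Q = 3,600: (44,700/3,600)×276 + (3,600/2)×21.4 = €3,427.00 + €38,520.00 = €41,947.00.
Excess = €41,947.00 − €22,978.95 = €18,968.05.

Extra cost ≈ €18,968 per year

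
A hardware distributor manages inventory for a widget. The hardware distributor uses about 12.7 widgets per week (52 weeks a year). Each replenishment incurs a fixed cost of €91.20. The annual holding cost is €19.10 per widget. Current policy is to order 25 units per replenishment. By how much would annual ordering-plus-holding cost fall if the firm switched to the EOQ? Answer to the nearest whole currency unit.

Extra cost ≈ €1,131 per year

Annual demand D = 12.7 × 52 = 660.4.
EOQ = √(2DS/H) = √(2 × 660.4 × 91.2 / 19.1) ≈ 79.41.
Cost at Q* = (D/Q*)S + (Q*/2)H = √(2DSH) ≈ €1,516.82.
Cost at Q = 25: (660.4/25)×91.2 + (25/2)×19.1 = €2,409.14 + €238.75 = €2,647.89.
Excess = €2,647.89 − €1,516.82 = €1,131.07.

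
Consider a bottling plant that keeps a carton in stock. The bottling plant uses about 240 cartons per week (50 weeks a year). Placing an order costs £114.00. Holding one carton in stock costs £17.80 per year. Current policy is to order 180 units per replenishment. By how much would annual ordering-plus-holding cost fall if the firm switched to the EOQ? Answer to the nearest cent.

Extra cost ≈ £2,223.40 per year

Annual demand D = 240 × 50 = 12,000.
EOQ = √(2DS/H) = √(2 × 12,000 × 114 / 17.8) ≈ 392.06.
Cost at Q* = (D/Q*)S + (Q*/2)H = √(2DSH) ≈ £6,978.60.
Cost at Q = 180: (12,000/180)×114 + (180/2)×17.8 = £7,600.00 + £1,602.00 = £9,202.00.
Excess = £9,202.00 − £6,978.60 = £2,223.40.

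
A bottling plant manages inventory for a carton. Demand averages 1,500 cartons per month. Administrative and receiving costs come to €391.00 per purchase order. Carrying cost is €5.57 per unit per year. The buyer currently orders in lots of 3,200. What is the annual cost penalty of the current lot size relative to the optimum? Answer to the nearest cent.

Extra cost ≈ €2,256.81 per year

Annual demand D = 1,500 × 12 = 18,000.
EOQ = √(2DS/H) = √(2 × 18,000 × 391 / 5.57) ≈ 1589.69.
Cost at Q* = (D/Q*)S + (Q*/2)H = √(2DSH) ≈ €8,854.56.
Cost at Q = 3,200: (18,000/3,200)×391 + (3,200/2)×5.57 = €2,199.38 + €8,912.00 = €11,111.38.
Excess = €11,111.38 − €8,854.56 = €2,256.81.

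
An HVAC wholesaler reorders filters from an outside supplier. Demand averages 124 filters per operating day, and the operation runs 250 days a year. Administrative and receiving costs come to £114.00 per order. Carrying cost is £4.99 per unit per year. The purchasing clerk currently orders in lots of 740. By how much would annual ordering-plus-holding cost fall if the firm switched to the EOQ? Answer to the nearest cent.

Extra cost ≈ £683.18 per year

Annual demand D = 124 × 250 = 31,000.
EOQ = √(2DS/H) = √(2 × 31,000 × 114 / 4.99) ≈ 1190.14.
Cost at Q* = (D/Q*)S + (Q*/2)H = √(2DSH) ≈ £5,938.80.
Cost at Q = 740: (31,000/740)×114 + (740/2)×4.99 = £4,775.68 + £1,846.30 = £6,621.98.
Excess = £6,621.98 − £5,938.80 = £683.18.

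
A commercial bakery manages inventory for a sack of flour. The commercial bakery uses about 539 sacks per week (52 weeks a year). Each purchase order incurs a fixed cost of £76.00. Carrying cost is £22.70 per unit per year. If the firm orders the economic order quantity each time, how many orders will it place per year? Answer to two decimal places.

Annual demand D = 539 × 52 = 28,028.
Q* = √(2DS/H) = √(2 × 28,028 × 76 / 22.7) ≈ 433.22.
Orders per year = D / Q* = 28,028 / 433.22 ≈ 64.697.

N ≈ 64.70 orders per year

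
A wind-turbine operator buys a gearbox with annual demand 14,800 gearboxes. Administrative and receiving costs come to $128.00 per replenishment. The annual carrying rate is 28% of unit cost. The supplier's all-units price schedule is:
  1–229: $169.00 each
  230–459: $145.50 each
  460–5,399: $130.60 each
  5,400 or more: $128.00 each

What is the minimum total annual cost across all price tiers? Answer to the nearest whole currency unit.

TC* ≈ $1,945,409

Holding cost per unit per year at price C is H = 0.28·C.
Candidates are each tier's EOQ (if it falls in that tier) and each price-break quantity.
Tier 1 ($169.00): EOQ = 283.0 exceeds tier's upper bound 229, so this tier is dominated.
EOQ at $145.50 = 305.0 (feasible in tier 2): TC = 14,800×$145.50 + (14,800/305.0)×128 + (305.0/2)×0.28×$145.50 = $2,165,824.00.
EOQ at $130.60 = 321.9 < 460, so use break Q=460: TC = 14,800×$130.60 + (14,800/460.0)×128 + (460.0/2)×0.28×$130.60 = $1,945,408.90.
EOQ at $128.00 = 325.1 < 5400, so use break Q=5400: TC = 14,800×$128.00 + (14,800/5400.0)×128 + (5400.0/2)×0.28×$128.00 = $1,991,518.81.
Lowest total cost among the candidates is at Q = 460.0.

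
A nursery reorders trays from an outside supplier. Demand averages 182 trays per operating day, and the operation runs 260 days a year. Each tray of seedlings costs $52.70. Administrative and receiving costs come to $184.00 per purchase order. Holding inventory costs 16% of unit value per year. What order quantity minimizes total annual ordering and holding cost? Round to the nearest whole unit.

Q* ≈ 1,437 trays

Annual demand D = 182 × 260 = 47,320.
Holding cost H = 0.16 × $52.70 = $8.4320 per unit per year.
EOQ = √(2DS / H) = √(2 × 47,320 × 184 / 8.432).
= √(17,413,760 / 8.432) = √2,065,199.241 ≈ 1437.080.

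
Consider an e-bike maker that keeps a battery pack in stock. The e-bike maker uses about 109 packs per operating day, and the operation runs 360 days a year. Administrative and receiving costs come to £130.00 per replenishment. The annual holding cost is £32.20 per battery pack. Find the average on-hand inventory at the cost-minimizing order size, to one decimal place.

Annual demand D = 109 × 360 = 39,240.
Q* = √(2DS/H) = √(2 × 39,240 × 130 / 32.2) ≈ 562.89.
Average inventory = Q*/2 ≈ 562.89 / 2 = 281.445.

Average inventory ≈ 281.4 packs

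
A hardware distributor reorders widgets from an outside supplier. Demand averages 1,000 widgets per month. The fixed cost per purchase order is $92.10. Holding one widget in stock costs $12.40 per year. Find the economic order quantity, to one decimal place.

Q* ≈ 422.2 widgets

Annual demand D = 1,000 × 12 = 12,000.
EOQ = √(2DS / H) = √(2 × 12,000 × 92.1 / 12.4).
= √(2,210,400 / 12.4) = √178,258.0645 ≈ 422.206.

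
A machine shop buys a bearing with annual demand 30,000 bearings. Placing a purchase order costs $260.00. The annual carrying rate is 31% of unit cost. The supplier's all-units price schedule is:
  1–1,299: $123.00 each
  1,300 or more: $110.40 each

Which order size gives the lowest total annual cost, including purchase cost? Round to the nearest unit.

Q* ≈ 1,300 bearings

Holding cost per unit per year at price C is H = 0.31·C.
Candidates are each tier's EOQ (if it falls in that tier) and each price-break quantity.
EOQ at $123.00 = 639.6 (feasible in tier 1): TC = 30,000×$123.00 + (30,000/639.6)×260 + (639.6/2)×0.31×$123.00 = $3,714,389.10.
EOQ at $110.40 = 675.1 < 1300, so use break Q=1300: TC = 30,000×$110.40 + (30,000/1300.0)×260 + (1300.0/2)×0.31×$110.40 = $3,340,245.60.
Lowest total cost is $3,340,245.60 at Q = 1300.0.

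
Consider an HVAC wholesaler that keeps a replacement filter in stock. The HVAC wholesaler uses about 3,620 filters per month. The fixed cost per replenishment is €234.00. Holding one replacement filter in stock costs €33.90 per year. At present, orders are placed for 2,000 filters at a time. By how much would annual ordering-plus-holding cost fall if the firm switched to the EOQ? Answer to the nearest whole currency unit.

Extra cost ≈ €12,730 per year

Annual demand D = 3,620 × 12 = 43,440.
EOQ = √(2DS/H) = √(2 × 43,440 × 234 / 33.9) ≈ 774.40.
Cost at Q* = (D/Q*)S + (Q*/2)H = √(2DSH) ≈ €26,252.32.
Cost at Q = 2,000: (43,440/2,000)×234 + (2,000/2)×33.9 = €5,082.48 + €33,900.00 = €38,982.48.
Excess = €38,982.48 − €26,252.32 = €12,730.16.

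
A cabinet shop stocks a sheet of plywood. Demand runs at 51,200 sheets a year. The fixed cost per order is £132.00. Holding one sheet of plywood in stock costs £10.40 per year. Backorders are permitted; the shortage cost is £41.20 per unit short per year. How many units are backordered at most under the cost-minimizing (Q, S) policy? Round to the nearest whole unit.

S* ≈ 257 sheets

With planned backorders, Q* = √(2DS/H) · √((H+B)/B).
√(2DS/H) = √(2 × 51,200 × 132 / 10.4) = 1140.040.
√((H+B)/B) = √((10.4+41.2)/41.2) = 1.1191.
Q* ≈ 1275.841.
S* = Q* · H/(H+B) = 1275.841 × 10.4/51.6 ≈ 257.146.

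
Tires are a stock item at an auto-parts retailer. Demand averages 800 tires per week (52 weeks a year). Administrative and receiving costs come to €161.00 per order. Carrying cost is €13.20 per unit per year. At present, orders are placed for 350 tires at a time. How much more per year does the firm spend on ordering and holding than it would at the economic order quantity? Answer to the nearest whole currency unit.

Annual demand D = 800 × 52 = 41,600.
EOQ = √(2DS/H) = √(2 × 41,600 × 161 / 13.2) ≈ 1007.37.
Cost at Q* = (D/Q*)S + (Q*/2)H = √(2DSH) ≈ €13,297.24.
Cost at Q = 350: (41,600/350)×161 + (350/2)×13.2 = €19,136.00 + €2,310.00 = €21,446.00.
Excess = €21,446.00 − €13,297.24 = €8,148.76.

Extra cost ≈ €8,149 per year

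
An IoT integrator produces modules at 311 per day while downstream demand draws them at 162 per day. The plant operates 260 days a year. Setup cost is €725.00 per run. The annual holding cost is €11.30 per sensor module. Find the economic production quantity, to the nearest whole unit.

Q* ≈ 3,359 modules

Annual demand D = 162 × 260 = 42,120.
Production build-up factor (1 − d/p) = 1 − 162/311 = 0.4791.
Q* = √(2DS / (H(1 − d/p))) = √(2 × 42,120 × 725 / (11.3 × 0.4791)).
= √(61,074,000 / 5.4138) ≈ 3358.737.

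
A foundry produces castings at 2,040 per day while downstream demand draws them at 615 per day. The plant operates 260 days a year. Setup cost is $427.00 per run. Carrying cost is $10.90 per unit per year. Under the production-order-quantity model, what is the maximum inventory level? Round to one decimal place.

I_max ≈ 2,958.2 castings

Annual demand D = 615 × 260 = 159,900.
Production build-up factor (1 − d/p) = 1 − 615/2,040 = 0.6985.
Q* = √(2DS / (H(1 − d/p))) = √(2 × 159,900 × 427 / (10.9 × 0.6985)).
= √(136,554,600 / 7.614) ≈ 4234.943.
Maximum inventory = Q*(1 − d/p) = 4234.943 × 0.6985 ≈ 2958.232.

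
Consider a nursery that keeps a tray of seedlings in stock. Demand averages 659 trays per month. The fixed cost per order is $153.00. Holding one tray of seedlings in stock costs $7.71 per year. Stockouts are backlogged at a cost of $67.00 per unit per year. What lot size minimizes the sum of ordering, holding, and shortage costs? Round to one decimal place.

Annual demand D = 659 × 12 = 7,908.
With planned backorders, Q* = √(2DS/H) · √((H+B)/B).
√(2DS/H) = √(2 × 7,908 × 153 / 7.71) = 560.231.
√((H+B)/B) = √((7.71+67)/67) = 1.0560.
Q* ≈ 591.587.

Q* ≈ 591.6 trays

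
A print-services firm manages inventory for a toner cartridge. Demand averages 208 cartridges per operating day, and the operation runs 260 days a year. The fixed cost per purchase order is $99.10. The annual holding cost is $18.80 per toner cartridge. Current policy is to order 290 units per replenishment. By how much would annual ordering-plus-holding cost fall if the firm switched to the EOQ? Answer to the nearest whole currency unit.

Annual demand D = 208 × 260 = 54,080.
EOQ = √(2DS/H) = √(2 × 54,080 × 99.1 / 18.8) ≈ 755.08.
Cost at Q* = (D/Q*)S + (Q*/2)H = √(2DSH) ≈ $14,195.45.
Cost at Q = 290: (54,080/290)×99.1 + (290/2)×18.8 = $18,480.44 + $2,726.00 = $21,206.44.
Excess = $21,206.44 − $14,195.45 = $7,010.99.

Extra cost ≈ $7,011 per year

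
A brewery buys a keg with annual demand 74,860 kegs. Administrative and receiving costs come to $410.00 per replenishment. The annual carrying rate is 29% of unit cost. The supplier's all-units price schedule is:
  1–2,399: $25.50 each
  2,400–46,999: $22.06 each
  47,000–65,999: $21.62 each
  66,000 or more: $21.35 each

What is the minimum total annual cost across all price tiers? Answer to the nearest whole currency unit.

Holding cost per unit per year at price C is H = 0.29·C.
For each price level, check whether its EOQ is feasible; otherwise the best quantity at that price is the breakpoint.
Tier 1 ($25.50): EOQ = 2881.1 exceeds tier's upper bound 2399, so this tier is dominated.
EOQ at $22.06 = 3097.6 (feasible in tier 2): TC = 74,860×$22.06 + (74,860/3097.6)×410 + (3097.6/2)×0.29×$22.06 = $1,671,228.40.
EOQ at $21.62 = 3129.0 < 47000, so use break Q=47000: TC = 74,860×$21.62 + (74,860/47000.0)×410 + (47000.0/2)×0.29×$21.62 = $1,766,466.53.
EOQ at $21.35 = 3148.7 < 66000, so use break Q=66000: TC = 74,860×$21.35 + (74,860/66000.0)×410 + (66000.0/2)×0.29×$21.35 = $1,803,045.54.
Lowest total cost among the candidates is at Q = 3097.6.

TC* ≈ $1,671,228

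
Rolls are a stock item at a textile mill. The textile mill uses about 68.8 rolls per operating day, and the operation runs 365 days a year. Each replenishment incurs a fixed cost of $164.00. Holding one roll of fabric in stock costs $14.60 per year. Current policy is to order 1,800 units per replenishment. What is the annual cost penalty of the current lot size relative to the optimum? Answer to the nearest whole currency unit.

Annual demand D = 68.8 × 365 = 25,112.
EOQ = √(2DS/H) = √(2 × 25,112 × 164 / 14.6) ≈ 751.11.
Cost at Q* = (D/Q*)S + (Q*/2)H = √(2DSH) ≈ $10,966.15.
Cost at Q = 1,800: (25,112/1,800)×164 + (1,800/2)×14.6 = $2,287.98 + $13,140.00 = $15,427.98.
Excess = $15,427.98 − $10,966.15 = $4,461.84.

Extra cost ≈ $4,462 per year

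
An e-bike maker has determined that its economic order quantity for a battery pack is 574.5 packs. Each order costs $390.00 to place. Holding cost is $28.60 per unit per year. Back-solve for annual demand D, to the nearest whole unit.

D ≈ 12,102 packs per year

The basic EOQ model gives Q* = √(2DS/H); rearrange for the unknown.
From Q* = √(2DS/H): D = Q*²H / (2S) = 574.5² × 28.6 / (2 × 390) = 12101.843.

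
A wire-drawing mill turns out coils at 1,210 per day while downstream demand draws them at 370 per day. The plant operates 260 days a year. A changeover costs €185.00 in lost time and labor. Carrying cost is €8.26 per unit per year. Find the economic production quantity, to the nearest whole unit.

Annual demand D = 370 × 260 = 96,200.
Production build-up factor (1 − d/p) = 1 − 370/1,210 = 0.6942.
Q* = √(2DS / (H(1 − d/p))) = √(2 × 96,200 × 185 / (8.26 × 0.6942)).
= √(35,594,000 / 5.7342) ≈ 2491.446.

Q* ≈ 2,491 coils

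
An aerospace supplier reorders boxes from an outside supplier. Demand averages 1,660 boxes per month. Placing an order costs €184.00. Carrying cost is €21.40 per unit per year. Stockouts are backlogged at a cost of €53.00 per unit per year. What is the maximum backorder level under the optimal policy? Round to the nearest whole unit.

Annual demand D = 1,660 × 12 = 19,920.
With planned backorders, Q* = √(2DS/H) · √((H+B)/B).
√(2DS/H) = √(2 × 19,920 × 184 / 21.4) = 585.277.
√((H+B)/B) = √((21.4+53)/53) = 1.1848.
Q* ≈ 693.442.
S* = Q* · H/(H+B) = 693.442 × 21.4/74.4 ≈ 199.458.

S* ≈ 199 boxes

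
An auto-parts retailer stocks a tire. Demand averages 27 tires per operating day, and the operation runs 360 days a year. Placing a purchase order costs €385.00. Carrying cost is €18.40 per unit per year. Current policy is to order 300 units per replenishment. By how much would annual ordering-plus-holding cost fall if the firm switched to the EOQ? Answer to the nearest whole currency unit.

Annual demand D = 27 × 360 = 9,720.
EOQ = √(2DS/H) = √(2 × 9,720 × 385 / 18.4) ≈ 637.78.
Cost at Q* = (D/Q*)S + (Q*/2)H = √(2DSH) ≈ €11,735.12.
Cost at Q = 300: (9,720/300)×385 + (300/2)×18.4 = €12,474.00 + €2,760.00 = €15,234.00.
Excess = €15,234.00 − €11,735.12 = €3,498.88.

Extra cost ≈ €3,499 per year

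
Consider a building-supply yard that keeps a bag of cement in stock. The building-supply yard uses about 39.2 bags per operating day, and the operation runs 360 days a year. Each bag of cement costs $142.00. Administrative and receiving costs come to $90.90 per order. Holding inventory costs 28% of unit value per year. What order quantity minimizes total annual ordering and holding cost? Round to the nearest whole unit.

Annual demand D = 39.2 × 360 = 14,112.
Holding cost H = 0.28 × $142.00 = $39.7600 per unit per year.
EOQ = √(2DS / H) = √(2 × 14,112 × 90.9 / 39.76).
= √(2,565,561.6 / 39.76) = √64,526.1972 ≈ 254.020.

Q* ≈ 254 bags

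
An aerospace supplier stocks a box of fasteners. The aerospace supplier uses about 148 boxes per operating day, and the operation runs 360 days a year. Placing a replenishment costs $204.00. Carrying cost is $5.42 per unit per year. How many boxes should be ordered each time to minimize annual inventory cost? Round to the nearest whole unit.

Q* ≈ 2,003 boxes

Annual demand D = 148 × 360 = 53,280.
EOQ = √(2DS / H) = √(2 × 53,280 × 204 / 5.42).
= √(21,738,240 / 5.42) = √4,010,745.3875 ≈ 2002.685.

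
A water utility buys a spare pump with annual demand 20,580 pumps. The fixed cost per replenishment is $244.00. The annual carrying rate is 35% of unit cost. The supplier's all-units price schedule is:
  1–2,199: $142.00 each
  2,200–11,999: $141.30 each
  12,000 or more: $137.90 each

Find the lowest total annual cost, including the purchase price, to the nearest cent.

TC* ≈ $2,944,701.42

Holding cost per unit per year at price C is H = 0.35·C.
For each price level, check whether its EOQ is feasible; otherwise the best quantity at that price is the breakpoint.
EOQ at $142.00 = 449.5 (feasible in tier 1): TC = 20,580×$142.00 + (20,580/449.5)×244 + (449.5/2)×0.35×$142.00 = $2,944,701.42.
EOQ at $141.30 = 450.6 < 2200, so use break Q=2200: TC = 20,580×$141.30 + (20,580/2200.0)×244 + (2200.0/2)×0.35×$141.30 = $2,964,637.01.
EOQ at $137.90 = 456.2 < 12000, so use break Q=12000: TC = 20,580×$137.90 + (20,580/12000.0)×244 + (12000.0/2)×0.35×$137.90 = $3,127,990.46.
Lowest total cost among the candidates is at Q = 449.5.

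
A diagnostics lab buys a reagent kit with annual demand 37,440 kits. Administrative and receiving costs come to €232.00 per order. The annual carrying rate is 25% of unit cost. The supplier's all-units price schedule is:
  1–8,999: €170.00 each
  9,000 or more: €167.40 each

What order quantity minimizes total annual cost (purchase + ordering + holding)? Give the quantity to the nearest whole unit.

Holding cost per unit per year at price C is H = 0.25·C.
Evaluate total cost at each tier's feasible EOQ or, if the EOQ is below the tier, at the tier's minimum quantity.
EOQ at €170.00 = 639.3 (feasible in tier 1): TC = 37,440×€170.00 + (37,440/639.3)×232 + (639.3/2)×0.25×€170.00 = €6,391,971.99.
EOQ at €167.40 = 644.3 < 9000, so use break Q=9000: TC = 37,440×€167.40 + (37,440/9000.0)×232 + (9000.0/2)×0.25×€167.40 = €6,456,746.12.
Lowest total cost is €6,391,971.99 at Q = 639.3.

Q* ≈ 639 kits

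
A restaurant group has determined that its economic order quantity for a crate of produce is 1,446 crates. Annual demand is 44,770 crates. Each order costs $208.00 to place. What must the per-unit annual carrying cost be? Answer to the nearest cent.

H ≈ $8.91

Invert the EOQ relation Q*² = 2DS/H.
From Q* = √(2DS/H): H = 2DS / Q*² = 2 × 44,770 × 208 / 1,446² = 8.9073.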